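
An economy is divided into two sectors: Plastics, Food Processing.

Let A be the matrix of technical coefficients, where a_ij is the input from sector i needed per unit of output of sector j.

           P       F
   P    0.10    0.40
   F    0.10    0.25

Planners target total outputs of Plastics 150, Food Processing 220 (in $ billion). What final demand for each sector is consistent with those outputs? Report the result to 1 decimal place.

I − A =
  [   0.90    -0.40]
  [  -0.10     0.75]
d = (I − A) x:
  d_P = (+0.90)·150 + (-0.40)·220 = 47.0
  d_F = (-0.10)·150 + (+0.75)·220 = 150.0

d_P = 47.0, d_F = 150.0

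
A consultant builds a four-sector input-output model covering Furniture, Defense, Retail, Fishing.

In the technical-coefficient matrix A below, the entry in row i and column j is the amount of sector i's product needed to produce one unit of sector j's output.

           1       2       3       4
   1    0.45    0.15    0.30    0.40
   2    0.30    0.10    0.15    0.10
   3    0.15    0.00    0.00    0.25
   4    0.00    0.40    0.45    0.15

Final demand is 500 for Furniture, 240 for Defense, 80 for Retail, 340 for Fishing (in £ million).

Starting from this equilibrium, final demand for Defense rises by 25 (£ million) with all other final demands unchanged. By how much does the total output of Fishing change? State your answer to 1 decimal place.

I − A =
  [   0.55    -0.15    -0.30    -0.40]
  [  -0.30     0.90    -0.15    -0.10]
  [  -0.15     0.00     1.00    -0.25]
  [   0.00    -0.40    -0.45     0.85]
Compute the cofactors C_ij = (−1)^(i+j)·(3×3 minor ij) of I−A; the adjugate is their transpose:
adj(I−A) = Cᵀ =
  [ 0.608750   0.300625   0.429375   0.448125]
  [ 0.247125   0.340375   0.225375   0.222625]
  [ 0.138750   0.098125   0.312500   0.168750]
  [ 0.189750   0.212125   0.271500   0.406125]
det(I−A) = Σ_j (I−A)_1j·C_1j = (0.55)(0.608750) + (-0.15)(0.247125) + (-0.30)(0.138750) + (-0.40)(0.189750) = 0.18021875
(I − A)⁻¹ = adj(I−A) / det(I−A) ≈
  [   3.3778     1.6681     2.3825     2.4866]
  [   1.3713     1.8887     1.2506     1.2353]
  [   0.7699     0.5445     1.7340     0.9364]
  [   1.0529     1.1770     1.5065     2.2535]
Δx = (I − A)⁻¹ Δd with Δd having +25 in the Defense component and 0 elsewhere.
So Δx_4 = L_42 · (+25), where L_42 = adj(I−A)_42 / det(I−A) = 0.212125 / 0.18021875.
Δx_4 = 0.212125 × (+25) / 0.18021875 = 5.303125 / 0.18021875 ≈ 29.4.

Δx_4 = 29.4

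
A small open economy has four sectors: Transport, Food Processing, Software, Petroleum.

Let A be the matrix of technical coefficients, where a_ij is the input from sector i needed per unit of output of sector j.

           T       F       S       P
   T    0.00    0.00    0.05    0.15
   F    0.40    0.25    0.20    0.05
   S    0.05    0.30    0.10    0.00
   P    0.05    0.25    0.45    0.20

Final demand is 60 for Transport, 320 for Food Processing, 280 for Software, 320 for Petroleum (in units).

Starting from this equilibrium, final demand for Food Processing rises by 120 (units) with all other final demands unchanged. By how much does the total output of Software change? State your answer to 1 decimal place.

I − A =
  [   1.00     0.00    -0.05    -0.15]
  [  -0.40     0.75    -0.20    -0.05]
  [  -0.05    -0.30     0.90     0.00]
  [  -0.05    -0.25    -0.45     0.80]
Compute the cofactors C_ij = (−1)^(i+j)·(3×3 minor ij) of I−A; the adjugate is their transpose:
adj(I−A) = Cᵀ =
  [ 0.474000   0.066000   0.087500   0.093000]
  [ 0.299375   0.707875   0.224125   0.100375]
  [ 0.126125   0.239625   0.566875   0.038625]
  [ 0.194125   0.360125   0.394375   0.607125]
det(I−A) = Σ_j (I−A)_1j·C_1j = (1.00)(0.474000) + (0.00)(0.299375) + (-0.05)(0.126125) + (-0.15)(0.194125) = 0.438575
(I − A)⁻¹ = adj(I−A) / det(I−A) ≈
  [   1.0808     0.1505     0.1995     0.2121]
  [   0.6826     1.6140     0.5110     0.2289]
  [   0.2876     0.5464     1.2925     0.0881]
  [   0.4426     0.8211     0.8992     1.3843]
Δx = (I − A)⁻¹ Δd with Δd having +120 in the Food Processing component and 0 elsewhere.
So Δx_S = L_SF · (+120), where L_SF = adj(I−A)_SF / det(I−A) = 0.239625 / 0.438575.
Δx_S = 0.239625 × (+120) / 0.438575 = 28.755 / 0.438575 ≈ 65.6.

Δx_S = 65.6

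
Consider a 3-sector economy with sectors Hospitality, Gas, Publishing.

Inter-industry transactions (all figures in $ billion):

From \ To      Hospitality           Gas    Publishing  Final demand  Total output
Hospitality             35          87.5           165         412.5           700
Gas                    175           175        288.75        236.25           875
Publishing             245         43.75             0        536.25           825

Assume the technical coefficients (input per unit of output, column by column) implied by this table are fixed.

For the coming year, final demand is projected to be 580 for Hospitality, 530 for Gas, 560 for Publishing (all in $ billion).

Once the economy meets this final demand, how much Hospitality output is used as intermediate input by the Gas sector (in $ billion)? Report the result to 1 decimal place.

z_12 = 138.5

Technical coefficients a_ij = z_ij / X_j:
  a_11 = 35/700 = 0.05, a_21 = 175/700 = 0.25, a_31 = 245/700 = 0.35
  a_12 = 87.5/875 = 0.10, a_22 = 175/875 = 0.20, a_32 = 43.75/875 = 0.05
  a_13 = 165/825 = 0.20, a_23 = 288.75/825 = 0.35, a_33 = 0/825 = 0.00
I − A =
  [   0.95    -0.10    -0.20]
  [  -0.25     0.80    -0.35]
  [  -0.35    -0.05     1.00]
Cofactors of I−A, C_ij = (−1)^(i+j)·(minor ij) (rows/columns in the sector order above):
  C_11 = (0.80)(1.00) − (-0.35)(-0.05) = 0.7825
  C_12 = −[(-0.25)(1.00) − (-0.35)(-0.35)] = 0.3725
  C_13 = (-0.25)(-0.05) − (0.80)(-0.35) = 0.2925
  C_21 = −[(-0.10)(1.00) − (-0.20)(-0.05)] = 0.1100
  C_22 = (0.95)(1.00) − (-0.20)(-0.35) = 0.8800
  C_23 = −[(0.95)(-0.05) − (-0.10)(-0.35)] = 0.0825
  C_31 = (-0.10)(-0.35) − (-0.20)(0.80) = 0.1950
  C_32 = −[(0.95)(-0.35) − (-0.20)(-0.25)] = 0.3825
  C_33 = (0.95)(0.80) − (-0.10)(-0.25) = 0.7350
det(I−A) = Σ_j (I−A)_1j·C_1j = (0.95)(0.7825) + (-0.10)(0.3725) + (-0.20)(0.2925) = 0.647625
adj(I−A) = Cᵀ =
  [ 0.7825   0.1100   0.1950]
  [ 0.3725   0.8800   0.3825]
  [ 0.2925   0.0825   0.7350]
(I − A)⁻¹ = adj(I−A) / det(I−A) ≈
  [   1.2083     0.1699     0.3011]
  [   0.5752     1.3588     0.5906]
  [   0.4517     0.1274     1.1349]
First solve x = (I − A)⁻¹ d = adj(I−A)·d / det(I−A); in particular x_2 = (0.3725·580 + 0.8800·530 + 0.3825·560) / 0.647625 = 896.65 / 0.647625 ≈ 1384.520.
Intermediate flow from 1 to 2: z_12 = a_12 · x_2 = 0.10 × 896.65 / 0.647625 = 89.665 / 0.647625 ≈ 138.5.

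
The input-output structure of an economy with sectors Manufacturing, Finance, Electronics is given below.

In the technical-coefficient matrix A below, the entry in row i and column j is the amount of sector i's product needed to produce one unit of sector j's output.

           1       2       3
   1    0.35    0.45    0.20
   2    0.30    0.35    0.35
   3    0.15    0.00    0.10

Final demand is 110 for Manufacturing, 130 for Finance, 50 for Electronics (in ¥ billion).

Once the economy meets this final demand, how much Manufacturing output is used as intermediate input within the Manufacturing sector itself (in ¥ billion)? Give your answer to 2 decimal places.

z_11 = 213.25

I − A =
  [   0.65    -0.45    -0.20]
  [  -0.30     0.65    -0.35]
  [  -0.15     0.00     0.90]
Cofactors of I−A, C_ij = (−1)^(i+j)·(minor ij) (rows/columns in the sector order above):
  C_11 = (0.65)(0.90) − (-0.35)(0.00) = 0.5850
  C_12 = −[(-0.30)(0.90) − (-0.35)(-0.15)] = 0.3225
  C_13 = (-0.30)(0.00) − (0.65)(-0.15) = 0.0975
  C_21 = −[(-0.45)(0.90) − (-0.20)(0.00)] = 0.4050
  C_22 = (0.65)(0.90) − (-0.20)(-0.15) = 0.5550
  C_23 = −[(0.65)(0.00) − (-0.45)(-0.15)] = 0.0675
  C_31 = (-0.45)(-0.35) − (-0.20)(0.65) = 0.2875
  C_32 = −[(0.65)(-0.35) − (-0.20)(-0.30)] = 0.2875
  C_33 = (0.65)(0.65) − (-0.45)(-0.30) = 0.2875
det(I−A) = Σ_j (I−A)_1j·C_1j = (0.65)(0.5850) + (-0.45)(0.3225) + (-0.20)(0.0975) = 0.215625
adj(I−A) = Cᵀ =
  [ 0.5850   0.4050   0.2875]
  [ 0.3225   0.5550   0.2875]
  [ 0.0975   0.0675   0.2875]
(I − A)⁻¹ = adj(I−A) / det(I−A) ≈
  [   2.7130     1.8783     1.3333]
  [   1.4957     2.5739     1.3333]
  [   0.4522     0.3130     1.3333]
First solve x = (I − A)⁻¹ d = adj(I−A)·d / det(I−A); in particular x_1 = (0.5850·110 + 0.4050·130 + 0.2875·50) / 0.215625 = 131.375 / 0.215625 ≈ 609.2754.
Intermediate flow from 1 to 1: z_11 = a_11 · x_1 = 0.35 × 131.375 / 0.215625 = 45.98125 / 0.215625 ≈ 213.25.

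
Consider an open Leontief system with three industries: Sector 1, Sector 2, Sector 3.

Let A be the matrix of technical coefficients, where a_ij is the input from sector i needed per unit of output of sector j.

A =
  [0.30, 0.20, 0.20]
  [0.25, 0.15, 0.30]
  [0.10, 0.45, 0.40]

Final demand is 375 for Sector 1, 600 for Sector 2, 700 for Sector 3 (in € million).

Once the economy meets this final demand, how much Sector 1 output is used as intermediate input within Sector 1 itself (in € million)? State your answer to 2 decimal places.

I − A =
  [   0.70    -0.20    -0.20]
  [  -0.25     0.85    -0.30]
  [  -0.10    -0.45     0.60]
Cofactors of I−A, C_ij = (−1)^(i+j)·(minor ij) (rows/columns in the sector order above):
  C_11 = (0.85)(0.60) − (-0.30)(-0.45) = 0.3750
  C_12 = −[(-0.25)(0.60) − (-0.30)(-0.10)] = 0.1800
  C_13 = (-0.25)(-0.45) − (0.85)(-0.10) = 0.1975
  C_21 = −[(-0.20)(0.60) − (-0.20)(-0.45)] = 0.2100
  C_22 = (0.70)(0.60) − (-0.20)(-0.10) = 0.4000
  C_23 = −[(0.70)(-0.45) − (-0.20)(-0.10)] = 0.3350
  C_31 = (-0.20)(-0.30) − (-0.20)(0.85) = 0.2300
  C_32 = −[(0.70)(-0.30) − (-0.20)(-0.25)] = 0.2600
  C_33 = (0.70)(0.85) − (-0.20)(-0.25) = 0.5450
det(I−A) = Σ_j (I−A)_1j·C_1j = (0.70)(0.3750) + (-0.20)(0.1800) + (-0.20)(0.1975) = 0.1870
adj(I−A) = Cᵀ =
  [ 0.3750   0.2100   0.2300]
  [ 0.1800   0.4000   0.2600]
  [ 0.1975   0.3350   0.5450]
(I − A)⁻¹ = adj(I−A) / det(I−A) ≈
  [   2.0053     1.1230     1.2299]
  [   0.9626     2.1390     1.3904]
  [   1.0561     1.7914     2.9144]
First solve x = (I − A)⁻¹ d = adj(I−A)·d / det(I−A); in particular x_1 = (0.3750·375 + 0.2100·600 + 0.2300·700) / 0.1870 = 427.625 / 0.1870 ≈ 2286.7647.
Intermediate flow from 1 to 1: z_11 = a_11 · x_1 = 0.30 × 427.625 / 0.1870 = 128.2875 / 0.1870 ≈ 686.03.

z_11 = 686.03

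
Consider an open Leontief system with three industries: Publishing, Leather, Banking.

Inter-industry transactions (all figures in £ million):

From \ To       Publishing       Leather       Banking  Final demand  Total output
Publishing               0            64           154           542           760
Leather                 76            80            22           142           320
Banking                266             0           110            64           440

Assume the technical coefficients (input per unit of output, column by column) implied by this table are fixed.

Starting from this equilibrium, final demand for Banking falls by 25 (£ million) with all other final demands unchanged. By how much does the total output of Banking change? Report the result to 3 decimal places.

Technical coefficients a_ij = z_ij / X_j:
  a_PP = 0/760 = 0.00, a_LP = 76/760 = 0.10, a_BP = 266/760 = 0.35
  a_PL = 64/320 = 0.20, a_LL = 80/320 = 0.25, a_BL = 0/320 = 0.00
  a_PB = 154/440 = 0.35, a_LB = 22/440 = 0.05, a_BB = 110/440 = 0.25
I − A =
  [   1.00    -0.20    -0.35]
  [  -0.10     0.75    -0.05]
  [  -0.35     0.00     0.75]
Cofactors of I−A, C_ij = (−1)^(i+j)·(minor ij) (rows/columns in the sector order above):
  C_11 = (0.75)(0.75) − (-0.05)(0.00) = 0.5625
  C_12 = −[(-0.10)(0.75) − (-0.05)(-0.35)] = 0.0925
  C_13 = (-0.10)(0.00) − (0.75)(-0.35) = 0.2625
  C_21 = −[(-0.20)(0.75) − (-0.35)(0.00)] = 0.1500
  C_22 = (1.00)(0.75) − (-0.35)(-0.35) = 0.6275
  C_23 = −[(1.00)(0.00) − (-0.20)(-0.35)] = 0.0700
  C_31 = (-0.20)(-0.05) − (-0.35)(0.75) = 0.2725
  C_32 = −[(1.00)(-0.05) − (-0.35)(-0.10)] = 0.0850
  C_33 = (1.00)(0.75) − (-0.20)(-0.10) = 0.7300
det(I−A) = Σ_j (I−A)_1j·C_1j = (1.00)(0.5625) + (-0.20)(0.0925) + (-0.35)(0.2625) = 0.452125
adj(I−A) = Cᵀ =
  [ 0.5625   0.1500   0.2725]
  [ 0.0925   0.6275   0.0850]
  [ 0.2625   0.0700   0.7300]
(I − A)⁻¹ = adj(I−A) / det(I−A) ≈
  [   1.2441     0.3318     0.6027]
  [   0.2046     1.3879     0.1880]
  [   0.5806     0.1548     1.6146]
Δx = (I − A)⁻¹ Δd with Δd having -25 in the Banking component and 0 elsewhere.
So Δx_B = L_BB · (-25), where L_BB = adj(I−A)_BB / det(I−A) = 0.7300 / 0.452125.
Δx_B = 0.7300 × (-25) / 0.452125 = -18.25 / 0.452125 ≈ -40.365.

Δx_B = -40.365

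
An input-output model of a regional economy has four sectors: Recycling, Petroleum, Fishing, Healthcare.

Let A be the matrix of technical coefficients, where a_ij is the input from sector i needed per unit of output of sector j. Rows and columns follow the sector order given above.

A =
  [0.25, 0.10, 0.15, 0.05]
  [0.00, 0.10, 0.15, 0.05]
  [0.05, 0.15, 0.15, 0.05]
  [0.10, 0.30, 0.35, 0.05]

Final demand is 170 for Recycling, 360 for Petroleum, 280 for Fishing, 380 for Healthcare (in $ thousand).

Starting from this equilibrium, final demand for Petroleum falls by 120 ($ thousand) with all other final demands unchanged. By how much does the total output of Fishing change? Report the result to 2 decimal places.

Δx_3 = -30.15

I − A =
  [   0.75    -0.10    -0.15    -0.05]
  [   0.00     0.90    -0.15    -0.05]
  [  -0.05    -0.15     0.85    -0.05]
  [  -0.10    -0.30    -0.35     0.95]
Compute the cofactors C_ij = (−1)^(i+j)·(3×3 minor ij) of I−A; the adjugate is their transpose:
adj(I−A) = Cᵀ =
  [ 0.672000   0.118000   0.160000   0.050000]
  [ 0.013000   0.579500   0.120000   0.037500]
  [ 0.047250   0.123375   0.625000   0.041875]
  [ 0.092250   0.240875   0.285000   0.549375]
det(I−A) = Σ_j (I−A)_1j·C_1j = (0.75)(0.672000) + (-0.10)(0.013000) + (-0.15)(0.047250) + (-0.05)(0.092250) = 0.4910
(I − A)⁻¹ = adj(I−A) / det(I−A) ≈
  [   1.3686     0.2403     0.3259     0.1018]
  [   0.0265     1.1802     0.2444     0.0764]
  [   0.0962     0.2513     1.2729     0.0853]
  [   0.1879     0.4906     0.5804     1.1189]
Δx = (I − A)⁻¹ Δd with Δd having -120 in the Petroleum component and 0 elsewhere.
So Δx_3 = L_32 · (-120), where L_32 = adj(I−A)_32 / det(I−A) = 0.123375 / 0.4910.
Δx_3 = 0.123375 × (-120) / 0.4910 = -14.805 / 0.4910 ≈ -30.15.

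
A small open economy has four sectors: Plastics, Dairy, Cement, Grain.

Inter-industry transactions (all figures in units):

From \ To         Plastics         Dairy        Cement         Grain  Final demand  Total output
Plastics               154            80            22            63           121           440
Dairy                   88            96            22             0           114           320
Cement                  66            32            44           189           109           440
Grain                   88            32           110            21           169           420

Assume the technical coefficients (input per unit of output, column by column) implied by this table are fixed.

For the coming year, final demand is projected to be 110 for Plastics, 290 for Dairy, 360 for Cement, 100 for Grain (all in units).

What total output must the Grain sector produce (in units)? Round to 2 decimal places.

Technical coefficients a_ij = z_ij / X_j:
  a_PP = 154/440 = 0.35, a_DP = 88/440 = 0.20, a_CP = 66/440 = 0.15, a_GP = 88/440 = 0.20
  a_PD = 80/320 = 0.25, a_DD = 96/320 = 0.30, a_CD = 32/320 = 0.10, a_GD = 32/320 = 0.10
  a_PC = 22/440 = 0.05, a_DC = 22/440 = 0.05, a_CC = 44/440 = 0.10, a_GC = 110/440 = 0.25
  a_PG = 63/420 = 0.15, a_DG = 0/420 = 0.00, a_CG = 189/420 = 0.45, a_GG = 21/420 = 0.05
I − A =
  [   0.65    -0.25    -0.05    -0.15]
  [  -0.20     0.70    -0.05     0.00]
  [  -0.15    -0.10     0.90    -0.45]
  [  -0.20    -0.10    -0.25     0.95]
Compute the cofactors C_ij = (−1)^(i+j)·(3×3 minor ij) of I−A; the adjugate is their transpose:
adj(I−A) = Cᵀ =
  [ 0.512750   0.209875   0.072125   0.115125]
  [ 0.160125   0.438375   0.046375   0.047250]
  [ 0.190750   0.148375   0.360750   0.201000]
  [ 0.175000   0.129375   0.115000   0.353125]
det(I−A) = Σ_j (I−A)_1j·C_1j = (0.65)(0.512750) + (-0.25)(0.160125) + (-0.05)(0.190750) + (-0.15)(0.175000) = 0.25746875
(I − A)⁻¹ = adj(I−A) / det(I−A) ≈
  [   1.9915     0.8151     0.2801     0.4471]
  [   0.6219     1.7026     0.1801     0.1835]
  [   0.7409     0.5763     1.4011     0.7807]
  [   0.6797     0.5025     0.4467     1.3715]
x = (I − A)⁻¹ d = adj(I−A)·d / det(I−A), with det(I−A) = 0.25746875:
  x_P = (0.512750·110 + 0.209875·290 + 0.072125·360 + 0.115125·100) / 0.25746875 = 154.74375 / 0.25746875 ≈ 601.02
  x_D = (0.160125·110 + 0.438375·290 + 0.046375·360 + 0.047250·100) / 0.25746875 = 166.1625 / 0.25746875 ≈ 645.37
  x_C = (0.190750·110 + 0.148375·290 + 0.360750·360 + 0.201000·100) / 0.25746875 = 213.98125 / 0.25746875 ≈ 831.10
  x_G = (0.175000·110 + 0.129375·290 + 0.115000·360 + 0.353125·100) / 0.25746875 = 133.48125 / 0.25746875 ≈ 518.44

x_G = 518.44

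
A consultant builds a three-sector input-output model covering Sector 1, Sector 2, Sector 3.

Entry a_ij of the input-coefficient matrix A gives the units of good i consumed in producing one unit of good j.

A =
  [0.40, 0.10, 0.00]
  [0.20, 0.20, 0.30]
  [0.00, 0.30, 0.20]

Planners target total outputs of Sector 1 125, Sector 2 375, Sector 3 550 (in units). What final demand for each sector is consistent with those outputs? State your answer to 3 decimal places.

I − A =
  [   0.60    -0.10     0.00]
  [  -0.20     0.80    -0.30]
  [   0.00    -0.30     0.80]
d = (I − A) x:
  d_1 = (+0.60)·125 + (-0.10)·375 + (+0.00)·550 = 37.500
  d_2 = (-0.20)·125 + (+0.80)·375 + (-0.30)·550 = 110.000
  d_3 = (+0.00)·125 + (-0.30)·375 + (+0.80)·550 = 327.500

d_1 = 37.500, d_2 = 110.000, d_3 = 327.500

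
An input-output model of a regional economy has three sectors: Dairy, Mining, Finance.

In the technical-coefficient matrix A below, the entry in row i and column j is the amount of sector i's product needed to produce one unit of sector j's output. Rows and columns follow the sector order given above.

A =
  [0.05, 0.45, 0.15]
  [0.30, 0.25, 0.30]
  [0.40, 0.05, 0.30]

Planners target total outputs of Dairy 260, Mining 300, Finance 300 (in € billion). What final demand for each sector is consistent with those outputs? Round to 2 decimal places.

I − A =
  [   0.95    -0.45    -0.15]
  [  -0.30     0.75    -0.30]
  [  -0.40    -0.05     0.70]
d = (I − A) x:
  d_D = (+0.95)·260 + (-0.45)·300 + (-0.15)·300 = 67.00
  d_M = (-0.30)·260 + (+0.75)·300 + (-0.30)·300 = 57.00
  d_F = (-0.40)·260 + (-0.05)·300 + (+0.70)·300 = 91.00

d_D = 67.00, d_M = 57.00, d_F = 91.00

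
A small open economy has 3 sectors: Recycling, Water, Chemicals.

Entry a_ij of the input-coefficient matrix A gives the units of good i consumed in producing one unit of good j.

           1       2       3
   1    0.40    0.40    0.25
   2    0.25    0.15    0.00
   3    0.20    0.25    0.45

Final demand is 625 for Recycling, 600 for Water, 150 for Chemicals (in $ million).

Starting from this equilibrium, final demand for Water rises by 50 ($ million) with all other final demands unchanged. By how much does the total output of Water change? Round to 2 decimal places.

Δx_2 = 83.64

I − A =
  [   0.60    -0.40    -0.25]
  [  -0.25     0.85     0.00]
  [  -0.20    -0.25     0.55]
Cofactors of I−A, C_ij = (−1)^(i+j)·(minor ij) (rows/columns in the sector order above):
  C_11 = (0.85)(0.55) − (0.00)(-0.25) = 0.4675
  C_12 = −[(-0.25)(0.55) − (0.00)(-0.20)] = 0.1375
  C_13 = (-0.25)(-0.25) − (0.85)(-0.20) = 0.2325
  C_21 = −[(-0.40)(0.55) − (-0.25)(-0.25)] = 0.2825
  C_22 = (0.60)(0.55) − (-0.25)(-0.20) = 0.2800
  C_23 = −[(0.60)(-0.25) − (-0.40)(-0.20)] = 0.2300
  C_31 = (-0.40)(0.00) − (-0.25)(0.85) = 0.2125
  C_32 = −[(0.60)(0.00) − (-0.25)(-0.25)] = 0.0625
  C_33 = (0.60)(0.85) − (-0.40)(-0.25) = 0.4100
det(I−A) = Σ_j (I−A)_1j·C_1j = (0.60)(0.4675) + (-0.40)(0.1375) + (-0.25)(0.2325) = 0.167375
adj(I−A) = Cᵀ =
  [ 0.4675   0.2825   0.2125]
  [ 0.1375   0.2800   0.0625]
  [ 0.2325   0.2300   0.4100]
(I − A)⁻¹ = adj(I−A) / det(I−A) ≈
  [   2.7931     1.6878     1.2696]
  [   0.8215     1.6729     0.3734]
  [   1.3891     1.3742     2.4496]
Δx = (I − A)⁻¹ Δd with Δd having +50 in the Water component and 0 elsewhere.
So Δx_2 = L_22 · (+50), where L_22 = adj(I−A)_22 / det(I−A) = 0.2800 / 0.167375.
Δx_2 = 0.2800 × (+50) / 0.167375 = 14.00 / 0.167375 ≈ 83.64.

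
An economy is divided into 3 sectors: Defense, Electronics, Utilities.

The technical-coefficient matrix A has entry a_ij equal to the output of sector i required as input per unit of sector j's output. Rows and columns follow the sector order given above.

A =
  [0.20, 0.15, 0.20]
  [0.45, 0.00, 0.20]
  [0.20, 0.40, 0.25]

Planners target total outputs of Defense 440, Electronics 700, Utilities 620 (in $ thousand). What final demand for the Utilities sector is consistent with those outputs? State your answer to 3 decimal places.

I − A =
  [   0.80    -0.15    -0.20]
  [  -0.45     1.00    -0.20]
  [  -0.20    -0.40     0.75]
d = (I − A) x:
  d_D = (+0.80)·440 + (-0.15)·700 + (-0.20)·620 = 123.000
  d_E = (-0.45)·440 + (+1.00)·700 + (-0.20)·620 = 378.000
  d_U = (-0.20)·440 + (-0.40)·700 + (+0.75)·620 = 97.000

d_U = 97.000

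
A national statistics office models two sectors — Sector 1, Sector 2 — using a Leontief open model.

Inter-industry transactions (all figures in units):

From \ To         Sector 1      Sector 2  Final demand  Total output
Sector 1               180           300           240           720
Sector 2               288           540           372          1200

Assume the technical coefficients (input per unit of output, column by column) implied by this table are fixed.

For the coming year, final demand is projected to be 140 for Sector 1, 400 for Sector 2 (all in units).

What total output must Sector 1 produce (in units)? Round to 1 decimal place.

x_1 = 566.4

Technical coefficients a_ij = z_ij / X_j:
  a_11 = 180/720 = 0.25, a_21 = 288/720 = 0.40
  a_12 = 300/1200 = 0.25, a_22 = 540/1200 = 0.45
I − A =
  [   0.75    -0.25]
  [  -0.40     0.55]
det(I−A) = (0.75)(0.55) − (-0.25)(-0.40) = 0.3125
adj(I−A) = [[0.55, 0.25], [0.40, 0.75]]
(I − A)⁻¹ = adj(I−A) / det(I−A) ≈
  [   1.7600     0.8000]
  [   1.2800     2.4000]
x = (I − A)⁻¹ d = adj(I−A)·d / det(I−A), with det(I−A) = 0.3125:
  x_1 = (0.55·140 + 0.25·400) / 0.3125 = 177.00 / 0.3125 = 566.4
  x_2 = (0.40·140 + 0.75·400) / 0.3125 = 356.00 / 0.3125 = 1139.2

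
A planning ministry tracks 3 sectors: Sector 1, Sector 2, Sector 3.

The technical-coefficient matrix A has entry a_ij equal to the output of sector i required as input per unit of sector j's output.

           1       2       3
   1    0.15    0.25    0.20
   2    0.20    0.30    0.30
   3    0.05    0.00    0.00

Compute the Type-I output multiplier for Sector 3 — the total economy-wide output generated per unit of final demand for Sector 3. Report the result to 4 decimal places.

I − A =
  [   0.85    -0.25    -0.20]
  [  -0.20     0.70    -0.30]
  [  -0.05     0.00     1.00]
Cofactors of I−A, C_ij = (−1)^(i+j)·(minor ij) (rows/columns in the sector order above):
  C_11 = (0.70)(1.00) − (-0.30)(0.00) = 0.7000
  C_12 = −[(-0.20)(1.00) − (-0.30)(-0.05)] = 0.2150
  C_13 = (-0.20)(0.00) − (0.70)(-0.05) = 0.0350
  C_21 = −[(-0.25)(1.00) − (-0.20)(0.00)] = 0.2500
  C_22 = (0.85)(1.00) − (-0.20)(-0.05) = 0.8400
  C_23 = −[(0.85)(0.00) − (-0.25)(-0.05)] = 0.0125
  C_31 = (-0.25)(-0.30) − (-0.20)(0.70) = 0.2150
  C_32 = −[(0.85)(-0.30) − (-0.20)(-0.20)] = 0.2950
  C_33 = (0.85)(0.70) − (-0.25)(-0.20) = 0.5450
det(I−A) = Σ_j (I−A)_1j·C_1j = (0.85)(0.7000) + (-0.25)(0.2150) + (-0.20)(0.0350) = 0.53425
adj(I−A) = Cᵀ =
  [ 0.7000   0.2500   0.2150]
  [ 0.2150   0.8400   0.2950]
  [ 0.0350   0.0125   0.5450]
(I − A)⁻¹ = adj(I−A) / det(I−A) ≈
  [   1.31025     0.46795     0.40243]
  [   0.40243     1.57230     0.55218]
  [   0.06551     0.02340     1.02012]
The output multiplier for sector j is the column-j sum of the Leontief inverse (I − A)⁻¹ = adj(I−A) / det(I−A).
Column 3 of adj(I−A): (0.2150, 0.2950, 0.5450); det(I−A) = 0.53425.
m_3 = (0.2150 + 0.2950 + 0.5450) / 0.53425 = 1.055 / 0.53425 ≈ 1.9747.

m_3 = 1.9747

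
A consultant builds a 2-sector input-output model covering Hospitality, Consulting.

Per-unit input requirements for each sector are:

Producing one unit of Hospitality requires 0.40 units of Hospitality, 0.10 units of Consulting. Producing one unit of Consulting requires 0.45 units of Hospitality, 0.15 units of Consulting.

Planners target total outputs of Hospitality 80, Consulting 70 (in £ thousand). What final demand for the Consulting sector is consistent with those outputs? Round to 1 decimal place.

d_2 = 51.5

I − A =
  [   0.60    -0.45]
  [  -0.10     0.85]
d = (I − A) x:
  d_1 = (+0.60)·80 + (-0.45)·70 = 16.5
  d_2 = (-0.10)·80 + (+0.85)·70 = 51.5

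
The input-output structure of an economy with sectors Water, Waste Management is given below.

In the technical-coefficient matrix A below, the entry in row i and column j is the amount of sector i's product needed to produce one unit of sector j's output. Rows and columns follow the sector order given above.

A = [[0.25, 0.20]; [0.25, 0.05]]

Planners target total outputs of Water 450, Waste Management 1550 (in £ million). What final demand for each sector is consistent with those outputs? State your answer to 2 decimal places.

d_1 = 27.50, d_2 = 1360.00

I − A =
  [   0.75    -0.20]
  [  -0.25     0.95]
d = (I − A) x:
  d_1 = (+0.75)·450 + (-0.20)·1550 = 27.50
  d_2 = (-0.25)·450 + (+0.95)·1550 = 1360.00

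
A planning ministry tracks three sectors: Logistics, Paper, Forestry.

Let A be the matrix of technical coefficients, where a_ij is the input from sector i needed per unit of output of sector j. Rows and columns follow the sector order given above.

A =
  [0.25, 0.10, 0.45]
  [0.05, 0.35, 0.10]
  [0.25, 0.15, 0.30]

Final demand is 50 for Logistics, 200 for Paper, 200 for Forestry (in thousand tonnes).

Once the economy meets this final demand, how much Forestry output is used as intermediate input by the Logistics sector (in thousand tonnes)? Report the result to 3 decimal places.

I − A =
  [   0.75    -0.10    -0.45]
  [  -0.05     0.65    -0.10]
  [  -0.25    -0.15     0.70]
Cofactors of I−A, C_ij = (−1)^(i+j)·(minor ij) (rows/columns in the sector order above):
  C_11 = (0.65)(0.70) − (-0.10)(-0.15) = 0.4400
  C_12 = −[(-0.05)(0.70) − (-0.10)(-0.25)] = 0.0600
  C_13 = (-0.05)(-0.15) − (0.65)(-0.25) = 0.1700
  C_21 = −[(-0.10)(0.70) − (-0.45)(-0.15)] = 0.1375
  C_22 = (0.75)(0.70) − (-0.45)(-0.25) = 0.4125
  C_23 = −[(0.75)(-0.15) − (-0.10)(-0.25)] = 0.1375
  C_31 = (-0.10)(-0.10) − (-0.45)(0.65) = 0.3025
  C_32 = −[(0.75)(-0.10) − (-0.45)(-0.05)] = 0.0975
  C_33 = (0.75)(0.65) − (-0.10)(-0.05) = 0.4825
det(I−A) = Σ_j (I−A)_1j·C_1j = (0.75)(0.4400) + (-0.10)(0.0600) + (-0.45)(0.1700) = 0.2475
adj(I−A) = Cᵀ =
  [ 0.4400   0.1375   0.3025]
  [ 0.0600   0.4125   0.0975]
  [ 0.1700   0.1375   0.4825]
(I − A)⁻¹ = adj(I−A) / det(I−A) ≈
  [   1.7778     0.5556     1.2222]
  [   0.2424     1.6667     0.3939]
  [   0.6869     0.5556     1.9495]
First solve x = (I − A)⁻¹ d = adj(I−A)·d / det(I−A); in particular x_1 = (0.4400·50 + 0.1375·200 + 0.3025·200) / 0.2475 = 110.00 / 0.2475 ≈ 444.44444.
Intermediate flow from 3 to 1: z_31 = a_31 · x_1 = 0.25 × 110.00 / 0.2475 = 27.50 / 0.2475 ≈ 111.111.

z_31 = 111.111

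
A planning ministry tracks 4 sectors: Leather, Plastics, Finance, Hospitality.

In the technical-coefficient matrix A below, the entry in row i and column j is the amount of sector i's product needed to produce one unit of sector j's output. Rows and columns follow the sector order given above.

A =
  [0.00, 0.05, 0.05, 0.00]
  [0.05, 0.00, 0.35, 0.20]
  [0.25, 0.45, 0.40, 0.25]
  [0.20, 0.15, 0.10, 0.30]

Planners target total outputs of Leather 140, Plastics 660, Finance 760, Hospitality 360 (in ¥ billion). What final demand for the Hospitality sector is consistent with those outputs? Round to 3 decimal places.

I − A =
  [   1.00    -0.05    -0.05     0.00]
  [  -0.05     1.00    -0.35    -0.20]
  [  -0.25    -0.45     0.60    -0.25]
  [  -0.20    -0.15    -0.10     0.70]
d = (I − A) x:
  d_1 = (+1.00)·140 + (-0.05)·660 + (-0.05)·760 + (+0.00)·360 = 69.000
  d_2 = (-0.05)·140 + (+1.00)·660 + (-0.35)·760 + (-0.20)·360 = 315.000
  d_3 = (-0.25)·140 + (-0.45)·660 + (+0.60)·760 + (-0.25)·360 = 34.000
  d_4 = (-0.20)·140 + (-0.15)·660 + (-0.10)·760 + (+0.70)·360 = 49.000

d_4 = 49.000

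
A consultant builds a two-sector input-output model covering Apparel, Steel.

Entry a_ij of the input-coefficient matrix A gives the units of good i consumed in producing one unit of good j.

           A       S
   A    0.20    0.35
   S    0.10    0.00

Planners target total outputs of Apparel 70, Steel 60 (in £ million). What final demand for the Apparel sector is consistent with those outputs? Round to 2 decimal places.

d_A = 35.00

I − A =
  [   0.80    -0.35]
  [  -0.10     1.00]
d = (I − A) x:
  d_A = (+0.80)·70 + (-0.35)·60 = 35.00
  d_S = (-0.10)·70 + (+1.00)·60 = 53.00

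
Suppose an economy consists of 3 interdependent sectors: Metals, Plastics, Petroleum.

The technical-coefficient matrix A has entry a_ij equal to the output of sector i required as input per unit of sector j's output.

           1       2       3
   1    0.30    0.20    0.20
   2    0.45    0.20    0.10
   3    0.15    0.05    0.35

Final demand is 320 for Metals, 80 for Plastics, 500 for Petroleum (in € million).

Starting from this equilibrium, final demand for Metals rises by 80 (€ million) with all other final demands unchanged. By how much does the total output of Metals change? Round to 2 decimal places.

Δx_1 = 152.31

I − A =
  [   0.70    -0.20    -0.20]
  [  -0.45     0.80    -0.10]
  [  -0.15    -0.05     0.65]
Cofactors of I−A, C_ij = (−1)^(i+j)·(minor ij) (rows/columns in the sector order above):
  C_11 = (0.80)(0.65) − (-0.10)(-0.05) = 0.5150
  C_12 = −[(-0.45)(0.65) − (-0.10)(-0.15)] = 0.3075
  C_13 = (-0.45)(-0.05) − (0.80)(-0.15) = 0.1425
  C_21 = −[(-0.20)(0.65) − (-0.20)(-0.05)] = 0.1400
  C_22 = (0.70)(0.65) − (-0.20)(-0.15) = 0.4250
  C_23 = −[(0.70)(-0.05) − (-0.20)(-0.15)] = 0.0650
  C_31 = (-0.20)(-0.10) − (-0.20)(0.80) = 0.1800
  C_32 = −[(0.70)(-0.10) − (-0.20)(-0.45)] = 0.1600
  C_33 = (0.70)(0.80) − (-0.20)(-0.45) = 0.4700
det(I−A) = Σ_j (I−A)_1j·C_1j = (0.70)(0.5150) + (-0.20)(0.3075) + (-0.20)(0.1425) = 0.2705
adj(I−A) = Cᵀ =
  [ 0.5150   0.1400   0.1800]
  [ 0.3075   0.4250   0.1600]
  [ 0.1425   0.0650   0.4700]
(I − A)⁻¹ = adj(I−A) / det(I−A) ≈
  [   1.9039     0.5176     0.6654]
  [   1.1368     1.5712     0.5915]
  [   0.5268     0.2403     1.7375]
Δx = (I − A)⁻¹ Δd with Δd having +80 in the Metals component and 0 elsewhere.
So Δx_1 = L_11 · (+80), where L_11 = adj(I−A)_11 / det(I−A) = 0.5150 / 0.2705.
Δx_1 = 0.5150 × (+80) / 0.2705 = 41.20 / 0.2705 ≈ 152.31.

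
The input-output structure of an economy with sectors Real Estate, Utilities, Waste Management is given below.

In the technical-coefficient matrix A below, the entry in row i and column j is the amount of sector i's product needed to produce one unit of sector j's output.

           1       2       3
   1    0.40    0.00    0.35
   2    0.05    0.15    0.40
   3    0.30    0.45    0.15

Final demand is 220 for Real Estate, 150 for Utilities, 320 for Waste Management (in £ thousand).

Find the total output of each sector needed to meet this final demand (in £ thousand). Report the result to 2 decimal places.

I − A =
  [   0.60     0.00    -0.35]
  [  -0.05     0.85    -0.40]
  [  -0.30    -0.45     0.85]
Cofactors of I−A, C_ij = (−1)^(i+j)·(minor ij) (rows/columns in the sector order above):
  C_11 = (0.85)(0.85) − (-0.40)(-0.45) = 0.5425
  C_12 = −[(-0.05)(0.85) − (-0.40)(-0.30)] = 0.1625
  C_13 = (-0.05)(-0.45) − (0.85)(-0.30) = 0.2775
  C_21 = −[(0.00)(0.85) − (-0.35)(-0.45)] = 0.1575
  C_22 = (0.60)(0.85) − (-0.35)(-0.30) = 0.4050
  C_23 = −[(0.60)(-0.45) − (0.00)(-0.30)] = 0.2700
  C_31 = (0.00)(-0.40) − (-0.35)(0.85) = 0.2975
  C_32 = −[(0.60)(-0.40) − (-0.35)(-0.05)] = 0.2575
  C_33 = (0.60)(0.85) − (0.00)(-0.05) = 0.5100
det(I−A) = Σ_j (I−A)_1j·C_1j = (0.60)(0.5425) + (0.00)(0.1625) + (-0.35)(0.2775) = 0.228375
adj(I−A) = Cᵀ =
  [ 0.5425   0.1575   0.2975]
  [ 0.1625   0.4050   0.2575]
  [ 0.2775   0.2700   0.5100]
(I − A)⁻¹ = adj(I−A) / det(I−A) ≈
  [   2.3755     0.6897     1.3027]
  [   0.7115     1.7734     1.1275]
  [   1.2151     1.1823     2.2332]
x = (I − A)⁻¹ d = adj(I−A)·d / det(I−A), with det(I−A) = 0.228375:
  x_1 = (0.5425·220 + 0.1575·150 + 0.2975·320) / 0.228375 = 238.175 / 0.228375 ≈ 1042.91
  x_2 = (0.1625·220 + 0.4050·150 + 0.2575·320) / 0.228375 = 178.90 / 0.228375 ≈ 783.36
  x_3 = (0.2775·220 + 0.2700·150 + 0.5100·320) / 0.228375 = 264.75 / 0.228375 ≈ 1159.28

x_1 = 1042.91, x_2 = 783.36, x_3 = 1159.28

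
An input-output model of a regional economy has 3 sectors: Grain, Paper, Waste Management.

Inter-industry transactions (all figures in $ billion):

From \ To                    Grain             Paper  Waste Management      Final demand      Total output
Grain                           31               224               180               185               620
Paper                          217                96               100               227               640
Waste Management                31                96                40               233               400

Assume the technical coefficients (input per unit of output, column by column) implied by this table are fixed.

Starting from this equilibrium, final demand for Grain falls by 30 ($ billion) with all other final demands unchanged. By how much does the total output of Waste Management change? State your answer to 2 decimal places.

Δx_W = -5.34

Technical coefficients a_ij = z_ij / X_j:
  a_GG = 31/620 = 0.05, a_PG = 217/620 = 0.35, a_WG = 31/620 = 0.05
  a_GP = 224/640 = 0.35, a_PP = 96/640 = 0.15, a_WP = 96/640 = 0.15
  a_GW = 180/400 = 0.45, a_PW = 100/400 = 0.25, a_WW = 40/400 = 0.10
I − A =
  [   0.95    -0.35    -0.45]
  [  -0.35     0.85    -0.25]
  [  -0.05    -0.15     0.90]
Cofactors of I−A, C_ij = (−1)^(i+j)·(minor ij) (rows/columns in the sector order above):
  C_11 = (0.85)(0.90) − (-0.25)(-0.15) = 0.7275
  C_12 = −[(-0.35)(0.90) − (-0.25)(-0.05)] = 0.3275
  C_13 = (-0.35)(-0.15) − (0.85)(-0.05) = 0.0950
  C_21 = −[(-0.35)(0.90) − (-0.45)(-0.15)] = 0.3825
  C_22 = (0.95)(0.90) − (-0.45)(-0.05) = 0.8325
  C_23 = −[(0.95)(-0.15) − (-0.35)(-0.05)] = 0.1600
  C_31 = (-0.35)(-0.25) − (-0.45)(0.85) = 0.4700
  C_32 = −[(0.95)(-0.25) − (-0.45)(-0.35)] = 0.3950
  C_33 = (0.95)(0.85) − (-0.35)(-0.35) = 0.6850
det(I−A) = Σ_j (I−A)_1j·C_1j = (0.95)(0.7275) + (-0.35)(0.3275) + (-0.45)(0.0950) = 0.53375
adj(I−A) = Cᵀ =
  [ 0.7275   0.3825   0.4700]
  [ 0.3275   0.8325   0.3950]
  [ 0.0950   0.1600   0.6850]
(I − A)⁻¹ = adj(I−A) / det(I−A) ≈
  [   1.3630     0.7166     0.8806]
  [   0.6136     1.5597     0.7400]
  [   0.1780     0.2998     1.2834]
Δx = (I − A)⁻¹ Δd with Δd having -30 in the Grain component and 0 elsewhere.
So Δx_W = L_WG · (-30), where L_WG = adj(I−A)_WG / det(I−A) = 0.0950 / 0.53375.
Δx_W = 0.0950 × (-30) / 0.53375 = -2.85 / 0.53375 ≈ -5.34.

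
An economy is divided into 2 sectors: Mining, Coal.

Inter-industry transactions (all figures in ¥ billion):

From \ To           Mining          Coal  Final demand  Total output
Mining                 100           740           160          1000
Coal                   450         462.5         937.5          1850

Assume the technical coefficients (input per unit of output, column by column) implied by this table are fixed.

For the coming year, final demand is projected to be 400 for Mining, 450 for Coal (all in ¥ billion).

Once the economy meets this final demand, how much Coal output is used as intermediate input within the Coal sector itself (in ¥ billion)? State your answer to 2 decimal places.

z_22 = 295.45

Technical coefficients a_ij = z_ij / X_j:
  a_11 = 100/1000 = 0.10, a_21 = 450/1000 = 0.45
  a_12 = 740/1850 = 0.40, a_22 = 462.5/1850 = 0.25
I − A =
  [   0.90    -0.40]
  [  -0.45     0.75]
det(I−A) = (0.90)(0.75) − (-0.40)(-0.45) = 0.4950
adj(I−A) = [[0.75, 0.40], [0.45, 0.90]]
(I − A)⁻¹ = adj(I−A) / det(I−A) ≈
  [   1.5152     0.8081]
  [   0.9091     1.8182]
First solve x = (I − A)⁻¹ d = adj(I−A)·d / det(I−A); in particular x_2 = (0.45·400 + 0.90·450) / 0.4950 = 585.00 / 0.4950 ≈ 1181.8182.
Intermediate flow from 2 to 2: z_22 = a_22 · x_2 = 0.25 × 585.00 / 0.4950 = 146.25 / 0.4950 ≈ 295.45.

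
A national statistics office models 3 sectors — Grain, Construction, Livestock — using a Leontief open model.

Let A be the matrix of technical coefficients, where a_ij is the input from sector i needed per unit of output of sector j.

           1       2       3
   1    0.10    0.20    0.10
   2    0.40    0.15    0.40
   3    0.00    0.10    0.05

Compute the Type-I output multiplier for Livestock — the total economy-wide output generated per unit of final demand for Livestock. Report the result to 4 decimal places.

m_3 = 2.0467

I − A =
  [   0.90    -0.20    -0.10]
  [  -0.40     0.85    -0.40]
  [   0.00    -0.10     0.95]
Cofactors of I−A, C_ij = (−1)^(i+j)·(minor ij) (rows/columns in the sector order above):
  C_11 = (0.85)(0.95) − (-0.40)(-0.10) = 0.7675
  C_12 = −[(-0.40)(0.95) − (-0.40)(0.00)] = 0.3800
  C_13 = (-0.40)(-0.10) − (0.85)(0.00) = 0.0400
  C_21 = −[(-0.20)(0.95) − (-0.10)(-0.10)] = 0.2000
  C_22 = (0.90)(0.95) − (-0.10)(0.00) = 0.8550
  C_23 = −[(0.90)(-0.10) − (-0.20)(0.00)] = 0.0900
  C_31 = (-0.20)(-0.40) − (-0.10)(0.85) = 0.1650
  C_32 = −[(0.90)(-0.40) − (-0.10)(-0.40)] = 0.4000
  C_33 = (0.90)(0.85) − (-0.20)(-0.40) = 0.6850
det(I−A) = Σ_j (I−A)_1j·C_1j = (0.90)(0.7675) + (-0.20)(0.3800) + (-0.10)(0.0400) = 0.61075
adj(I−A) = Cᵀ =
  [ 0.7675   0.2000   0.1650]
  [ 0.3800   0.8550   0.4000]
  [ 0.0400   0.0900   0.6850]
(I − A)⁻¹ = adj(I−A) / det(I−A) ≈
  [   1.25665     0.32747     0.27016]
  [   0.62219     1.39992     0.65493]
  [   0.06549     0.14736     1.12157]
The output multiplier for sector j is the column-j sum of the Leontief inverse (I − A)⁻¹ = adj(I−A) / det(I−A).
Column 3 of adj(I−A): (0.1650, 0.4000, 0.6850); det(I−A) = 0.61075.
m_3 = (0.1650 + 0.4000 + 0.6850) / 0.61075 = 1.25 / 0.61075 ≈ 2.0467.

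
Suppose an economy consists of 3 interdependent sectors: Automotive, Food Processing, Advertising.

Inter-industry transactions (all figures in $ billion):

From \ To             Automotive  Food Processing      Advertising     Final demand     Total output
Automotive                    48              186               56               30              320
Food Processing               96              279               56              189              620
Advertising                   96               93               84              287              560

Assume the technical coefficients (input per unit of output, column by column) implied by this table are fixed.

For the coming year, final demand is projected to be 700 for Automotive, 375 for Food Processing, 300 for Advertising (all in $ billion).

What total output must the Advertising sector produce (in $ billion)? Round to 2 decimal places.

x_3 = 1228.99

Technical coefficients a_ij = z_ij / X_j:
  a_11 = 48/320 = 0.15, a_21 = 96/320 = 0.30, a_31 = 96/320 = 0.30
  a_12 = 186/620 = 0.30, a_22 = 279/620 = 0.45, a_32 = 93/620 = 0.15
  a_13 = 56/560 = 0.10, a_23 = 56/560 = 0.10, a_33 = 84/560 = 0.15
I − A =
  [   0.85    -0.30    -0.10]
  [  -0.30     0.55    -0.10]
  [  -0.30    -0.15     0.85]
Cofactors of I−A, C_ij = (−1)^(i+j)·(minor ij) (rows/columns in the sector order above):
  C_11 = (0.55)(0.85) − (-0.10)(-0.15) = 0.4525
  C_12 = −[(-0.30)(0.85) − (-0.10)(-0.30)] = 0.2850
  C_13 = (-0.30)(-0.15) − (0.55)(-0.30) = 0.2100
  C_21 = −[(-0.30)(0.85) − (-0.10)(-0.15)] = 0.2700
  C_22 = (0.85)(0.85) − (-0.10)(-0.30) = 0.6925
  C_23 = −[(0.85)(-0.15) − (-0.30)(-0.30)] = 0.2175
  C_31 = (-0.30)(-0.10) − (-0.10)(0.55) = 0.0850
  C_32 = −[(0.85)(-0.10) − (-0.10)(-0.30)] = 0.1150
  C_33 = (0.85)(0.55) − (-0.30)(-0.30) = 0.3775
det(I−A) = Σ_j (I−A)_1j·C_1j = (0.85)(0.4525) + (-0.30)(0.2850) + (-0.10)(0.2100) = 0.278125
adj(I−A) = Cᵀ =
  [ 0.4525   0.2700   0.0850]
  [ 0.2850   0.6925   0.1150]
  [ 0.2100   0.2175   0.3775]
(I − A)⁻¹ = adj(I−A) / det(I−A) ≈
  [   1.6270     0.9708     0.3056]
  [   1.0247     2.4899     0.4135]
  [   0.7551     0.7820     1.3573]
x = (I − A)⁻¹ d = adj(I−A)·d / det(I−A), with det(I−A) = 0.278125:
  x_1 = (0.4525·700 + 0.2700·375 + 0.0850·300) / 0.278125 = 443.50 / 0.278125 ≈ 1594.61
  x_2 = (0.2850·700 + 0.6925·375 + 0.1150·300) / 0.278125 = 493.6875 / 0.278125 ≈ 1775.06
  x_3 = (0.2100·700 + 0.2175·375 + 0.3775·300) / 0.278125 = 341.8125 / 0.278125 ≈ 1228.99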